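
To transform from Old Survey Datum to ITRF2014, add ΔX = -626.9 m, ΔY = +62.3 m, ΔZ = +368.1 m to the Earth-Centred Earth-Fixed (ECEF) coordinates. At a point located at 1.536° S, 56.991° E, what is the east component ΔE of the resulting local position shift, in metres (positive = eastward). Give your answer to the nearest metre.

At φ = -1.536°, λ = 56.991°: sin φ = -0.026805, cos φ = 0.999641, sin λ = 0.838585, cos λ = 0.544771.
ΔE = −sin λ·ΔX + cos λ·ΔY = −(0.838585)·(-626.9) + (0.544771)·(62.3) = 559.65 m.

ΔE = 560 m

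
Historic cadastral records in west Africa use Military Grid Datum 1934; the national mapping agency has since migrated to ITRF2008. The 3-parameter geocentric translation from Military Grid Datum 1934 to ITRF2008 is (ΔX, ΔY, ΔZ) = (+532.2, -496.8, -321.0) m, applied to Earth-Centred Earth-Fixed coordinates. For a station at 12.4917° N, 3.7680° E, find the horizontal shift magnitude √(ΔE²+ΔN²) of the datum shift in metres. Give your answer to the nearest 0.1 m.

The local east axis at (φ, λ) is (−sin λ, cos λ, 0), so ΔE = −sin(3.7680°)·532.2 + cos(3.7680°)·(-496.8) = -530.70 m.
The local north axis is (−sin φ cos λ, −sin φ sin λ, cos φ), giving ΔN = -114.865 + 7.062 − 313.401 = -421.20 m.
Horizontal magnitude = √(ΔE² + ΔN²) = √((-530.70)² + (-421.20)²) = 677.54 m.

677.5 m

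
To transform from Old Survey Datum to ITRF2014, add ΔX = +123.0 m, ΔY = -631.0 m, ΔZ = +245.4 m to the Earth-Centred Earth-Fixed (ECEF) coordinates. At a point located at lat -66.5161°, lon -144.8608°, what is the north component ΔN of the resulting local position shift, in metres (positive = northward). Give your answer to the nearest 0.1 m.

At φ = -66.5161°, λ = -144.8608°: sin φ = -0.917172, cos φ = 0.398491, sin λ = -0.575565, cos λ = -0.817756.
ΔN = −sin φ cos λ·ΔX − sin φ sin λ·ΔY + cos φ·ΔZ = −(-0.917172)(-0.817756)(123.0) − (-0.917172)(-0.575565)(-631.0) + (0.398491)(245.4) = 338.64 m.

ΔN = 338.6 m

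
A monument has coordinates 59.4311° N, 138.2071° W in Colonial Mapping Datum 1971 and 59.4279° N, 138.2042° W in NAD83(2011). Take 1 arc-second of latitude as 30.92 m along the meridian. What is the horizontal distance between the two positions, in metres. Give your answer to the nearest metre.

Δφ = 59.4279° − 59.4311° = -0.0032°; Δλ = -138.2042° − -138.2071° = +0.0029°.
1° of latitude = 3600 × 30.92 = 111312 m.
ΔN = Δφ × 111312 = -356.2 m; ΔE = Δλ × 111312 × cos(59.4311°) = +0.0029 × 111312 × 0.508574 = 164.2 m.
Distance = √(ΔE² + ΔN²) = √(164.2² + (-356.2)²) = 392.2 m.

392 m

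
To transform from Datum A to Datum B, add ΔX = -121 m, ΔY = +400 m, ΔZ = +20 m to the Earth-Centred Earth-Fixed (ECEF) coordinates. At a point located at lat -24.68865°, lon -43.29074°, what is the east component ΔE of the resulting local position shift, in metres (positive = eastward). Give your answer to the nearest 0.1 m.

ΔE = 208.2 m

At φ = -24.68865°, λ = -43.29074°: sin φ = -0.417687, cos φ = 0.908591, sin λ = -0.685701, cos λ = 0.727884.
ΔE = −sin λ·ΔX + cos λ·ΔY = −(-0.685701)·(-121) + (0.727884)·(400) = 208.18 m.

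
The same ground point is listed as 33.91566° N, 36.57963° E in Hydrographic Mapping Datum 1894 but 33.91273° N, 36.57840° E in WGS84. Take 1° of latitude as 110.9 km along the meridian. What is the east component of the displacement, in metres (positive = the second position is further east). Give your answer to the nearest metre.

ΔE = -113 m

Δφ = 33.91273° − 33.91566° = -0.00293°; Δλ = 36.57840° − 36.57963° = -0.00123°.
ΔN = Δφ × 110900 = -324.9 m; ΔE = Δλ × 110900 × cos(33.91566°) = -0.00123 × 110900 × 0.829860 = -113.2 m.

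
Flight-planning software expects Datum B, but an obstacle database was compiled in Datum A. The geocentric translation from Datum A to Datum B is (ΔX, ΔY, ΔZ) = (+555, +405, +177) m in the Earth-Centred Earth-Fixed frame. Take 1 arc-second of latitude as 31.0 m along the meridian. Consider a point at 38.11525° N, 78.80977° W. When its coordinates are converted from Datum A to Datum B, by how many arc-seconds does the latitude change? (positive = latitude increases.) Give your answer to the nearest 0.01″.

Δφ = 10.26″

sin φ = 0.617245, cos φ = 0.786771, sin λ = -0.980988, cos λ = 0.194067.
North component: ΔN = −sin φ cos λ·ΔX − sin φ sin λ·ΔY + cos φ·ΔZ = −(0.617245)(0.194067)(555) − (0.617245)(-0.980988)(405) + (0.786771)(177) = 318.01 m.
1° of latitude spans 3600 × 31.00 = 111600 m, so Δφ = 318.01 / 111600 × 3600 = 10.258″.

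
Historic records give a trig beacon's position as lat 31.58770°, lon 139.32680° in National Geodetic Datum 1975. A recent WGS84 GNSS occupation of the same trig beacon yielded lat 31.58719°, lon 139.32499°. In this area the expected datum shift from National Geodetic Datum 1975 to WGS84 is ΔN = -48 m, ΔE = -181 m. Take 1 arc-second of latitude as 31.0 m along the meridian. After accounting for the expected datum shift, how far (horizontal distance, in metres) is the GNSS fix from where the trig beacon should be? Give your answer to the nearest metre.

13 m

Observed coordinate differences: Δφ = -0.00051°, Δλ = -0.00181°.
Converting to metres (1° lat = 111600 m, cos φ = 0.851839): observed ΔN = -56.9 m, observed ΔE = -172.1 m.
Subtracting the expected shift leaves a residual of -56.9 − (-48) = -8.9 m north and -172.1 − (-181) = 8.9 m east.
Residual distance = √((-8.9)² + 8.9²) = 12.6 m.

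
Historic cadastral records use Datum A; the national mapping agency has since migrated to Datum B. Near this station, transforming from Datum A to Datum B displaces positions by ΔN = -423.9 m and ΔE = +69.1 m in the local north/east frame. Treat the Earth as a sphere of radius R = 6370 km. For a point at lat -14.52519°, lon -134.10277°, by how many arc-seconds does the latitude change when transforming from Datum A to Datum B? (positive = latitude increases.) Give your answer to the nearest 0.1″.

Δφ = -13.7″

On a sphere of radius R, 1 rad of latitude = R, so Δφ = ΔN / R = -423.9 / 6370000 = -6.6546e-05 rad = -13.726″.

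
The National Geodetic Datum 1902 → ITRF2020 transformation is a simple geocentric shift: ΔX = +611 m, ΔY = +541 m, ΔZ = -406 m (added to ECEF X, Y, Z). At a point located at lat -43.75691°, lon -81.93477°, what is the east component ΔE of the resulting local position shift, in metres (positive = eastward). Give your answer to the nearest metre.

The local east axis at (φ, λ) is (−sin λ, cos λ, 0), so ΔE = −sin(-81.93477°)·611 + cos(-81.93477°)·541 = 680.86 m.

ΔE = 681 m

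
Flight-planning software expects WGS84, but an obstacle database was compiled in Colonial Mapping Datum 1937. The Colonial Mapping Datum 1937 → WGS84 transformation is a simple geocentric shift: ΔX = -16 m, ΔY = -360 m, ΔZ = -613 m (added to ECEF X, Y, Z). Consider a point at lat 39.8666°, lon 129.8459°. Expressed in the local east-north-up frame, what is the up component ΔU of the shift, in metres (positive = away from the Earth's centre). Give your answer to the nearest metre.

ΔU = -597 m

The local up (radial) axis is (cos φ cos λ, cos φ sin λ, sin φ), giving ΔU = 7.869 − 212.146 − 392.934 = -597.21 m.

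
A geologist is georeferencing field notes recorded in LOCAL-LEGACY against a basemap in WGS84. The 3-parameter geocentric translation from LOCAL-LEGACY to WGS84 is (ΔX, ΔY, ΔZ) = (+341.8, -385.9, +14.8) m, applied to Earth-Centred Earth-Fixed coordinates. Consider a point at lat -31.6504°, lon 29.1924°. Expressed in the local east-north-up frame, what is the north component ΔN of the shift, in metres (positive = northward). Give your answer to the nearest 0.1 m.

ΔN = 70.4 m

The local north axis is (−sin φ cos λ, −sin φ sin λ, cos φ), giving ΔN = 156.574 − 98.766 + 12.599 = 70.41 m.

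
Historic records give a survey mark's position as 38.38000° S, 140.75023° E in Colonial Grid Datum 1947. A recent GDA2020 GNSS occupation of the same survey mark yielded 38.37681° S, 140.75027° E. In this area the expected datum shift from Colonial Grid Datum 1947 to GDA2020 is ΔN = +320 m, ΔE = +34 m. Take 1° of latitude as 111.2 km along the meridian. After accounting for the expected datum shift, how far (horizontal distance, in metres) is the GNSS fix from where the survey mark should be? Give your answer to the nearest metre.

Observed coordinate differences: Δφ = +0.00319°, Δλ = +0.00004°.
Converting to metres (1° lat = 111200 m, cos φ = 0.783910): observed ΔN = 354.7 m, observed ΔE = 3.5 m.
Subtracting the expected shift leaves a residual of 354.7 − (320) = 34.7 m north and 3.5 − (34) = -30.5 m east.
Residual distance = √(34.7² + (-30.5)²) = 46.2 m.

46 m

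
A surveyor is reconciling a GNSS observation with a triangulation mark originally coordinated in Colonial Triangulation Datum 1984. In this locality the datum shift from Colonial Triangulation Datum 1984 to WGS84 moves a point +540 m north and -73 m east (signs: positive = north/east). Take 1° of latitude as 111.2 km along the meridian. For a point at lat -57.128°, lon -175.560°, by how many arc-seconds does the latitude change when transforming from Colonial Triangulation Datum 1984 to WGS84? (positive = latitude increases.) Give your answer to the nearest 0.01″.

Δφ = 17.48″

1° of latitude = 111.2 km, so Δφ = 540.0 / 111200 = 0.0048561° = 17.482″.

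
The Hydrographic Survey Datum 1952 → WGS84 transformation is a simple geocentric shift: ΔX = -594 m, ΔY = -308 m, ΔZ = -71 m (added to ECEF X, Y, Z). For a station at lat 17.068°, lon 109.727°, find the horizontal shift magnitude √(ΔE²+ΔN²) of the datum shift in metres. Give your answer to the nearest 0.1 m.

664.4 m

At φ = 17.068°, λ = 109.727°: sin φ = 0.293506, cos φ = 0.955957, sin λ = 0.941312, cos λ = -0.337539.
ΔE = −sin λ·ΔX + cos λ·ΔY = −(0.941312)·(-594) + (-0.337539)·(-308) = 663.10 m.
ΔN = −sin φ cos λ·ΔX − sin φ sin λ·ΔY + cos φ·ΔZ = −(0.293506)(-0.337539)(-594) − (0.293506)(0.941312)(-308) + (0.955957)(-71) = -41.63 m.
Horizontal magnitude = √(ΔE² + ΔN²) = √(663.10² + (-41.63)²) = 664.41 m.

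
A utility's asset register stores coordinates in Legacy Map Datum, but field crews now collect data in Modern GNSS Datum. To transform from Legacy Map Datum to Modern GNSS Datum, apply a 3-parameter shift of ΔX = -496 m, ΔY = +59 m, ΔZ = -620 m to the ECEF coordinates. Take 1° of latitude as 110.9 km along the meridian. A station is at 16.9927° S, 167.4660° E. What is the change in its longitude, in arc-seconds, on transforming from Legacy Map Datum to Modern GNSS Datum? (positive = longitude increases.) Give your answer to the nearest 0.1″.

Δλ = 1.7″

sin φ = -0.292250, cos φ = 0.956342, sin λ = 0.217019, cos λ = -0.976167.
East component: ΔE = −sin λ·ΔX + cos λ·ΔY = −(0.217019)(-496) + (-0.976167)(59) = 50.05 m.
1° of latitude spans 110900 m; at latitude φ, 1° of longitude spans that × cos φ = 106058.3 m, so Δλ = 50.05 / 106058.3 × 3600 = 1.699″.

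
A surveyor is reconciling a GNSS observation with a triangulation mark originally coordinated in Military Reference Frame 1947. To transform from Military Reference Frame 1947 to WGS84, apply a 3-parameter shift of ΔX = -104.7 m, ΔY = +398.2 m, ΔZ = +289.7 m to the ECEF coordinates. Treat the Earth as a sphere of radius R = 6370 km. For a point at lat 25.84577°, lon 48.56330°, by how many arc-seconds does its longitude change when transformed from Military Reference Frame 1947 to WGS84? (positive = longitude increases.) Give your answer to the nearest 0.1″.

sin φ = 0.435950, cos φ = 0.899971, sin λ = 0.749687, cos λ = 0.661792.
East component: ΔE = −sin λ·ΔX + cos λ·ΔY = −(0.749687)(-104.7) + (0.661792)(398.2) = 342.02 m.
1° of latitude spans πR/180 = 111177 m; at latitude φ, 1° of longitude spans that × cos φ = 100056.5 m, so Δλ = 342.02 / 100056.5 × 3600 = 12.306″.

Δλ = 12.3″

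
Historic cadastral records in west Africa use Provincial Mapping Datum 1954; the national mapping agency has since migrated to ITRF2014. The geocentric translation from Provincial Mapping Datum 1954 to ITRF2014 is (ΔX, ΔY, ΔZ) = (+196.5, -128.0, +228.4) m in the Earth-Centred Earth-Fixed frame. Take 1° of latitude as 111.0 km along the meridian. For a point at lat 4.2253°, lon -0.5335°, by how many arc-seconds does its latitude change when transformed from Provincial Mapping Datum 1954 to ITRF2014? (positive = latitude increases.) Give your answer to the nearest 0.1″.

sin φ = 0.073679, cos φ = 0.997282, sin λ = -0.009311, cos λ = 0.999957.
North component: ΔN = −sin φ cos λ·ΔX − sin φ sin λ·ΔY + cos φ·ΔZ = −(0.073679)(0.999957)(196.5) − (0.073679)(-0.009311)(-128.0) + (0.997282)(228.4) = 213.21 m.
1° of latitude spans 111000 m, so Δφ = 213.21 / 111000 × 3600 = 6.915″.

Δφ = 6.9″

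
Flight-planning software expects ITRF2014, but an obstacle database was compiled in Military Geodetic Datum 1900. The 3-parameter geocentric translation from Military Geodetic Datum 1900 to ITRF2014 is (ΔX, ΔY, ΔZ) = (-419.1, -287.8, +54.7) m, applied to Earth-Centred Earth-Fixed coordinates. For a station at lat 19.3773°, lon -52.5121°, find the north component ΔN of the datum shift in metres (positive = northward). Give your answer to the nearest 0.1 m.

ΔN = 60.5 m

The local north axis is (−sin φ cos λ, −sin φ sin λ, cos φ), giving ΔN = 84.626 − 75.768 + 51.601 = 60.46 m.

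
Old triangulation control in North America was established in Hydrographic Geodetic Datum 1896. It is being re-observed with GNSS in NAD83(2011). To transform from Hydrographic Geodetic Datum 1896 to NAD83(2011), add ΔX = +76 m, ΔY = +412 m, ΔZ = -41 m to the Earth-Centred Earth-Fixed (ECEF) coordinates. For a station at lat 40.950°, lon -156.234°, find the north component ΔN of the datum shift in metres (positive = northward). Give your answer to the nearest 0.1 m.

At φ = 40.950°, λ = -156.234°: sin φ = 0.655400, cos φ = 0.755282, sin λ = -0.403002, cos λ = -0.915199.
ΔN = −sin φ cos λ·ΔX − sin φ sin λ·ΔY + cos φ·ΔZ = −(0.655400)(-0.915199)(76) − (0.655400)(-0.403002)(412) + (0.755282)(-41) = 123.44 m.

ΔN = 123.4 m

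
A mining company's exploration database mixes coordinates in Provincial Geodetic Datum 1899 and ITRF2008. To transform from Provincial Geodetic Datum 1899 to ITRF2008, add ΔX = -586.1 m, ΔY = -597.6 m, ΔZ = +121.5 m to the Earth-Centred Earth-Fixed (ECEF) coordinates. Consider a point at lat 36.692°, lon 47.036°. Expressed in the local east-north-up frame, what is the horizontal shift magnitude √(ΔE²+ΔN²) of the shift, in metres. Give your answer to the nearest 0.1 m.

597.8 m

The local east axis at (φ, λ) is (−sin λ, cos λ, 0), so ΔE = −sin(47.036°)·(-586.1) + cos(47.036°)·(-597.6) = 21.61 m.
The local north axis is (−sin φ cos λ, −sin φ sin λ, cos φ), giving ΔN = 238.677 + 261.300 + 97.426 = 597.40 m.
Horizontal magnitude = √(ΔE² + ΔN²) = √(21.61² + 597.40²) = 597.79 m.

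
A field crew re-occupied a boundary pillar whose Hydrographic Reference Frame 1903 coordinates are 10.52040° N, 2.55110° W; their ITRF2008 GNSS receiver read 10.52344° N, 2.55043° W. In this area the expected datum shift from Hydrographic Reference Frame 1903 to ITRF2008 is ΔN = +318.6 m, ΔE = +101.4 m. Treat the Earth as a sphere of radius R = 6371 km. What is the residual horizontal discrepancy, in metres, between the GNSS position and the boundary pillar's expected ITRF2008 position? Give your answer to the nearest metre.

Observed coordinate differences: Δφ = +0.00304°, Δλ = +0.00067°.
Converting to metres (1° lat = 111195 m, cos φ = 0.983190): observed ΔN = 338.0 m, observed ΔE = 73.2 m.
Subtracting the expected shift leaves a residual of 338.0 − (318.6) = 19.4 m north and 73.2 − (101.4) = -28.2 m east.
Residual distance = √(19.4² + (-28.2)²) = 34.2 m.

34 m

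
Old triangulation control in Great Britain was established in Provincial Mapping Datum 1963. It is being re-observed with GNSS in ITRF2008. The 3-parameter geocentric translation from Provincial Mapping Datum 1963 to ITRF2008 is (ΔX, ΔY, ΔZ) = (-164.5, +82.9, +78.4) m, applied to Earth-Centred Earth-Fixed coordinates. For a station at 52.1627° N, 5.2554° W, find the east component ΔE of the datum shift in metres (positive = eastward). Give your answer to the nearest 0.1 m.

At φ = 52.1627°, λ = -5.2554°: sin φ = 0.789756, cos φ = 0.613421, sin λ = -0.091595, cos λ = 0.995796.
ΔE = −sin λ·ΔX + cos λ·ΔY = −(-0.091595)·(-164.5) + (0.995796)·(82.9) = 67.48 m.

ΔE = 67.5 m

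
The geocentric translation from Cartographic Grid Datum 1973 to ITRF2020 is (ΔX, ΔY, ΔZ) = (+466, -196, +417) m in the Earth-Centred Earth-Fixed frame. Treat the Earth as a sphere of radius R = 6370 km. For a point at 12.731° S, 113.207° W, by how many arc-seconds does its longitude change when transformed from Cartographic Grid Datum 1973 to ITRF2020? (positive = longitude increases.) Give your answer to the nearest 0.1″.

sin φ = -0.220374, cos φ = 0.975415, sin λ = -0.919087, cos λ = -0.394054.
East component: ΔE = −sin λ·ΔX + cos λ·ΔY = −(-0.919087)(466) + (-0.394054)(-196) = 505.53 m.
1° of latitude spans πR/180 = 111177 m; at latitude φ, 1° of longitude spans that × cos φ = 108444.2 m, so Δλ = 505.53 / 108444.2 × 3600 = 16.782″.

Δλ = 16.8″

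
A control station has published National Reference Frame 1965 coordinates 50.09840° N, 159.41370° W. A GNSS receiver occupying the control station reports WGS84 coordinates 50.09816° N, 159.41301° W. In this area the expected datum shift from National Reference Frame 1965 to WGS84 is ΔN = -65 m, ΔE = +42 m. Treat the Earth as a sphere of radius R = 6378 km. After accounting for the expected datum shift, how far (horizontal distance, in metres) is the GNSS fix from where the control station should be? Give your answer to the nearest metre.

Observed coordinate differences: Δφ = -0.00024°, Δλ = +0.00069°.
Converting to metres (1° lat = 111317 m, cos φ = 0.641471): observed ΔN = -26.7 m, observed ΔE = 49.3 m.
Subtracting the expected shift leaves a residual of -26.7 − (-65) = 38.3 m north and 49.3 − (42) = 7.3 m east.
Residual distance = √(38.3² + 7.3²) = 39.0 m.

39 m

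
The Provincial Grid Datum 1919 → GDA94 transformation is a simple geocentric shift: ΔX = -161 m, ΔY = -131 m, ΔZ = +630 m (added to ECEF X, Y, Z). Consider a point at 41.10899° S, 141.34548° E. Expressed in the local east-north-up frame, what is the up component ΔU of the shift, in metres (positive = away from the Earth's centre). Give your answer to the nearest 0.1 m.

ΔU = -381.1 m

At φ = -41.10899°, λ = 141.34548°: sin φ = -0.657493, cos φ = 0.753460, sin λ = 0.624623, cos λ = -0.780926.
ΔU = cos φ cos λ·ΔX + cos φ sin λ·ΔY + sin φ·ΔZ = (0.753460)(-0.780926)(-161) + (0.753460)(0.624623)(-131) + (-0.657493)(630) = -381.14 m.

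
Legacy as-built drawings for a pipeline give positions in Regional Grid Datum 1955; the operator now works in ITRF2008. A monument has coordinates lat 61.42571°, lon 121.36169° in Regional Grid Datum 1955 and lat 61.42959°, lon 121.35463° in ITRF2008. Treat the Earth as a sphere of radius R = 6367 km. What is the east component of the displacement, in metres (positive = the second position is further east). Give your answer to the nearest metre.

ΔE = -375 m

Δφ = 61.42959° − 61.42571° = +0.00388°; Δλ = 121.35463° − 121.36169° = -0.00706°.
1° along a meridian = πR/180 = 111125 m.
ΔN = Δφ × 111125 = 431.2 m; ΔE = Δλ × 111125 × cos(61.42571°) = -0.00706 × 111125 × 0.478298 = -375.2 m.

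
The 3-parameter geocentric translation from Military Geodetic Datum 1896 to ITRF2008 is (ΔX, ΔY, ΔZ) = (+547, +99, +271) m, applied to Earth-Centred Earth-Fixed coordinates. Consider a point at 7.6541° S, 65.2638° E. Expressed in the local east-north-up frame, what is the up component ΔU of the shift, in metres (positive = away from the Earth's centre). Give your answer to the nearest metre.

ΔU = 280 m

The local up (radial) axis is (cos φ cos λ, cos φ sin λ, sin φ), giving ΔU = 226.848 + 89.115 − 36.095 = 279.87 m.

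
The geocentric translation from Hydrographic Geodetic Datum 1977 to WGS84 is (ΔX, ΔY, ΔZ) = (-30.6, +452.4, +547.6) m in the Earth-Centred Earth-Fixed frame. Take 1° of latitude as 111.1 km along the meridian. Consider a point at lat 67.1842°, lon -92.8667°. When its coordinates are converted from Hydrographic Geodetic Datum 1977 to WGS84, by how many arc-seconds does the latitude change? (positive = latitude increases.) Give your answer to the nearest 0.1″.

sin φ = 0.921756, cos φ = 0.387770, sin λ = -0.998749, cos λ = -0.050012.
North component: ΔN = −sin φ cos λ·ΔX − sin φ sin λ·ΔY + cos φ·ΔZ = −(0.921756)(-0.050012)(-30.6) − (0.921756)(-0.998749)(452.4) + (0.387770)(547.6) = 627.41 m.
1° of latitude spans 111100 m, so Δφ = 627.41 / 111100 × 3600 = 20.330″.

Δφ = 20.3″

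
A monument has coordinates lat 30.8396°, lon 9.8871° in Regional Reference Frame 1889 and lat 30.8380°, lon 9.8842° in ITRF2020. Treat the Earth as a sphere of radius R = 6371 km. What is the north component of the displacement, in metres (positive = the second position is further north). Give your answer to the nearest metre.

ΔN = -178 m

Δφ = 30.8380° − 30.8396° = -0.0016°; Δλ = 9.8842° − 9.8871° = -0.0029°.
1° along a meridian = πR/180 = 111195 m.
ΔN = Δφ × 111195 = -177.9 m; ΔE = Δλ × 111195 × cos(30.8396°) = -0.0029 × 111195 × 0.858606 = -276.9 m.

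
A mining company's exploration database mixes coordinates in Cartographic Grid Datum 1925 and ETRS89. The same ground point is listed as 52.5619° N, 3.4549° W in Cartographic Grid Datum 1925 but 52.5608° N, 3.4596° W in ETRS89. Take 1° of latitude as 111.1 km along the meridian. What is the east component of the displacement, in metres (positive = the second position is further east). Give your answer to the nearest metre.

Δφ = 52.5608° − 52.5619° = -0.0011°; Δλ = -3.4596° − -3.4549° = -0.0047°.
ΔN = Δφ × 111100 = -122.2 m; ΔE = Δλ × 111100 × cos(52.5619°) = -0.0047 × 111100 × 0.607904 = -317.4 m.

ΔE = -317 m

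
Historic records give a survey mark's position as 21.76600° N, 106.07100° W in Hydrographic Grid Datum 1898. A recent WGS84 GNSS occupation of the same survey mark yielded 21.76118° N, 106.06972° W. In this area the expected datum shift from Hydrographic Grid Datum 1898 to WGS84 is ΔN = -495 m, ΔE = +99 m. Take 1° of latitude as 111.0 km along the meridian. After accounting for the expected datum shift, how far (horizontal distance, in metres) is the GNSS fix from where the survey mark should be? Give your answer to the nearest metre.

Observed coordinate differences: Δφ = -0.00482°, Δλ = +0.00128°.
Converting to metres (1° lat = 111000 m, cos φ = 0.928706): observed ΔN = -535.0 m, observed ΔE = 132.0 m.
Subtracting the expected shift leaves a residual of -535.0 − (-495) = -40.0 m north and 132.0 − (99) = 33.0 m east.
Residual distance = √((-40.0)² + 33.0²) = 51.8 m.

52 m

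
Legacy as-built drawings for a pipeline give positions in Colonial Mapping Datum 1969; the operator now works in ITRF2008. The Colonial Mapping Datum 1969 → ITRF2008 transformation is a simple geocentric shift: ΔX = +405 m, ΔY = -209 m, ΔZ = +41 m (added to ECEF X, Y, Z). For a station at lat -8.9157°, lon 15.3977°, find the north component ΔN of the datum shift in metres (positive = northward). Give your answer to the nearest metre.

ΔN = 92 m

The local north axis is (−sin φ cos λ, −sin φ sin λ, cos φ), giving ΔN = 60.514 − 8.600 + 40.505 = 92.42 m.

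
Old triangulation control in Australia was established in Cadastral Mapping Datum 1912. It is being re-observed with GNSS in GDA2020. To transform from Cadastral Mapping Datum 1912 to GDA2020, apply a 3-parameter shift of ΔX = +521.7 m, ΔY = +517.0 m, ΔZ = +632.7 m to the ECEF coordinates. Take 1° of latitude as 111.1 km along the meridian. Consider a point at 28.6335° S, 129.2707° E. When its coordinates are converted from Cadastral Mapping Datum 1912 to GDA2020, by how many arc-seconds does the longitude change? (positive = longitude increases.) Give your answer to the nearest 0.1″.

sin φ = -0.479205, cos φ = 0.877703, sin λ = 0.774164, cos λ = -0.632985.
East component: ΔE = −sin λ·ΔX + cos λ·ΔY = −(0.774164)(521.7) + (-0.632985)(517.0) = -731.13 m.
1° of latitude spans 111100 m; at latitude φ, 1° of longitude spans that × cos φ = 97512.8 m, so Δλ = -731.13 / 97512.8 × 3600 = -26.992″.

Δλ = -27.0″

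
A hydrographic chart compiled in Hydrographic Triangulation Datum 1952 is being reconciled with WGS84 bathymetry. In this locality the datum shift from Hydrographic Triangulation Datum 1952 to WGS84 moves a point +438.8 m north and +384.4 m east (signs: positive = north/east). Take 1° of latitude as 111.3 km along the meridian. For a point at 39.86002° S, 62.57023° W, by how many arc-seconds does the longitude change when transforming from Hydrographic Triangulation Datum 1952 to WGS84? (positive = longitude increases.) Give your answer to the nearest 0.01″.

At latitude -39.86002°, cos φ = 0.767613.
1° of longitude at this latitude = 111.3 × cos φ = 85.44 km, so Δλ = 384.4 / 85435.3 = 0.0044993° = 16.198″.

Δλ = 16.20″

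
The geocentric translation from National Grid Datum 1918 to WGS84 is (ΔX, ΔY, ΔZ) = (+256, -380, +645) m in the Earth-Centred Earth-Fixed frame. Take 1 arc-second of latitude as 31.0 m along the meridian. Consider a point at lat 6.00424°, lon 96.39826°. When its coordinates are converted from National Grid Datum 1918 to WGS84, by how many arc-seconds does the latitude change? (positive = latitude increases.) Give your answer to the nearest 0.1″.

sin φ = 0.104602, cos φ = 0.994514, sin λ = 0.993771, cos λ = -0.111439.
North component: ΔN = −sin φ cos λ·ΔX − sin φ sin λ·ΔY + cos φ·ΔZ = −(0.104602)(-0.111439)(256) − (0.104602)(0.993771)(-380) + (0.994514)(645) = 683.95 m.
1° of latitude spans 3600 × 31.00 = 111600 m, so Δφ = 683.95 / 111600 × 3600 = 22.063″.

Δφ = 22.1″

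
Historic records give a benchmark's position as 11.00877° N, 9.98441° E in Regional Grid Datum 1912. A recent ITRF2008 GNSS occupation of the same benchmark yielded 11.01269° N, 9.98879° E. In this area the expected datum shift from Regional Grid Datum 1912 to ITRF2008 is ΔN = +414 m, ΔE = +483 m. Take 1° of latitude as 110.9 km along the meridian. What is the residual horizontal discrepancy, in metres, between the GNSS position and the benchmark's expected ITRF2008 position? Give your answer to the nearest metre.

Observed coordinate differences: Δφ = +0.00392°, Δλ = +0.00438°.
Converting to metres (1° lat = 110900 m, cos φ = 0.981598): observed ΔN = 434.7 m, observed ΔE = 476.8 m.
Subtracting the expected shift leaves a residual of 434.7 − (414) = 20.7 m north and 476.8 − (483) = -6.2 m east.
Residual distance = √(20.7² + (-6.2)²) = 21.6 m.

22 m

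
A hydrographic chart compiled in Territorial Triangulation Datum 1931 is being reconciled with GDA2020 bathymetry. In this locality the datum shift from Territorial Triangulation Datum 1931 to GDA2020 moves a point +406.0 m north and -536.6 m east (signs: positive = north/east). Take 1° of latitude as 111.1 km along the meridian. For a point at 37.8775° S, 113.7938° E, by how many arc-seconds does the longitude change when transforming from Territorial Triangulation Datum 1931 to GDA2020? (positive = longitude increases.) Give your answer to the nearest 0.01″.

At latitude -37.8775°, cos φ = 0.789325.
1° of longitude at this latitude = 111.1 × cos φ = 87.69 km, so Δλ = -536.6 / 87694.0 = -0.0061190° = -22.028″.

Δλ = -22.03″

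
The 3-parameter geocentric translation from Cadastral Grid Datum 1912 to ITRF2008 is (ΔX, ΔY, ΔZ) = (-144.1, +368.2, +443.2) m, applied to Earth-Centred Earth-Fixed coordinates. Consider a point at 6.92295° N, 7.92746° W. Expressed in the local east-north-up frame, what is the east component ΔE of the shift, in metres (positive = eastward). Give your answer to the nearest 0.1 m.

ΔE = 344.8 m

The local east axis at (φ, λ) is (−sin λ, cos λ, 0), so ΔE = −sin(-7.92746°)·(-144.1) + cos(-7.92746°)·368.2 = 344.81 m.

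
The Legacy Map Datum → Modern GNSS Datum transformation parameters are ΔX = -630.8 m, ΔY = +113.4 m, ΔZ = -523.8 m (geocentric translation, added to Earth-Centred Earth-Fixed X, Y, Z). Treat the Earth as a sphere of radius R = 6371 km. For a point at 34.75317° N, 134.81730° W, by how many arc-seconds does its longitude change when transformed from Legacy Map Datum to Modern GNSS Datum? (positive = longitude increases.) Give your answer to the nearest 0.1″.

Δλ = -20.8″

sin φ = 0.570042, cos φ = 0.821615, sin λ = -0.709358, cos λ = -0.704848.
East component: ΔE = −sin λ·ΔX + cos λ·ΔY = −(-0.709358)(-630.8) + (-0.704848)(113.4) = -527.39 m.
1° of latitude spans πR/180 = 111195 m; at latitude φ, 1° of longitude spans that × cos φ = 91359.5 m, so Δλ = -527.39 / 91359.5 × 3600 = -20.782″.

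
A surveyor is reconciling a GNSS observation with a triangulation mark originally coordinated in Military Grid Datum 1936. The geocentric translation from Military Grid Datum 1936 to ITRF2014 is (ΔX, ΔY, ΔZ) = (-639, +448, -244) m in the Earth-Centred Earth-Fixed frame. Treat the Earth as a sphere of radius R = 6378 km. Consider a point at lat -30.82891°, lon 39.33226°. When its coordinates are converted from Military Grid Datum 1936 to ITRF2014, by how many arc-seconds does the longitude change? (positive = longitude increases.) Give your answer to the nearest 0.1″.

Δλ = 28.3″

sin φ = -0.512476, cos φ = 0.858701, sin λ = 0.633816, cos λ = 0.773483.
East component: ΔE = −sin λ·ΔX + cos λ·ΔY = −(0.633816)(-639) + (0.773483)(448) = 751.53 m.
1° of latitude spans πR/180 = 111317 m; at latitude φ, 1° of longitude spans that × cos φ = 95588.2 m, so Δλ = 751.53 / 95588.2 × 3600 = 28.304″.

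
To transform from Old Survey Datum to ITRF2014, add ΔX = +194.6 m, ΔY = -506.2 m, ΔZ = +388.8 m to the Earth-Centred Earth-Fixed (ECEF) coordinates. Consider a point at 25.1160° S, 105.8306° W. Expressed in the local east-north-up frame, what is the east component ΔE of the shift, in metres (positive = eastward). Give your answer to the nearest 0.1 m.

ΔE = 325.3 m

At φ = -25.1160°, λ = -105.8306°: sin φ = -0.424452, cos φ = 0.905450, sin λ = -0.962072, cos λ = -0.272794.
ΔE = −sin λ·ΔX + cos λ·ΔY = −(-0.962072)·(194.6) + (-0.272794)·(-506.2) = 325.31 m.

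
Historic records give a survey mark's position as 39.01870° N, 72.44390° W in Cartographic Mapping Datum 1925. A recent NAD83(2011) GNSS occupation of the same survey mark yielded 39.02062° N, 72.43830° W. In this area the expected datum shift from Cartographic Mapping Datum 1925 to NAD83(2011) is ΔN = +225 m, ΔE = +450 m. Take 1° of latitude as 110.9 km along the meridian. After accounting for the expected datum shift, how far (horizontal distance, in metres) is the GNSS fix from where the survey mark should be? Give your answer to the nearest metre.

Observed coordinate differences: Δφ = +0.00192°, Δλ = +0.00560°.
Converting to metres (1° lat = 110900 m, cos φ = 0.776941): observed ΔN = 212.9 m, observed ΔE = 482.5 m.
Subtracting the expected shift leaves a residual of 212.9 − (225) = -12.1 m north and 482.5 − (450) = 32.5 m east.
Residual distance = √((-12.1)² + 32.5²) = 34.7 m.

35 m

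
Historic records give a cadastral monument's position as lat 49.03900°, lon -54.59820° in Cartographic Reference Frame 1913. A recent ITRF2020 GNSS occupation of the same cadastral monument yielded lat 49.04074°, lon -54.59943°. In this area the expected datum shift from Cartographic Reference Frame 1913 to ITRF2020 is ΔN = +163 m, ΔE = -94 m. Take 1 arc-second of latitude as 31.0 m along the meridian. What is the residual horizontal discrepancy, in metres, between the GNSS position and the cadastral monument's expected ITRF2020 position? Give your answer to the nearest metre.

31 m

Observed coordinate differences: Δφ = +0.00174°, Δλ = -0.00123°.
Converting to metres (1° lat = 111600 m, cos φ = 0.655545): observed ΔN = 194.2 m, observed ΔE = -90.0 m.
Subtracting the expected shift leaves a residual of 194.2 − (163) = 31.2 m north and -90.0 − (-94) = 4.0 m east.
Residual distance = √(31.2² + 4.0²) = 31.4 m.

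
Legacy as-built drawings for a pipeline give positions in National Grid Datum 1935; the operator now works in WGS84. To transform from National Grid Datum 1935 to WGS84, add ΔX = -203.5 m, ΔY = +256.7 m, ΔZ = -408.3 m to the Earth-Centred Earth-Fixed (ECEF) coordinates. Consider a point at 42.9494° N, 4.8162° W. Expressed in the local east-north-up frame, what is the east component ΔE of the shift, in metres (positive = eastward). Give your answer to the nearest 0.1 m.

At φ = 42.9494°, λ = -4.8162°: sin φ = 0.681352, cos φ = 0.731956, sin λ = -0.083960, cos λ = 0.996469.
ΔE = −sin λ·ΔX + cos λ·ΔY = −(-0.083960)·(-203.5) + (0.996469)·(256.7) = 238.71 m.

ΔE = 238.7 m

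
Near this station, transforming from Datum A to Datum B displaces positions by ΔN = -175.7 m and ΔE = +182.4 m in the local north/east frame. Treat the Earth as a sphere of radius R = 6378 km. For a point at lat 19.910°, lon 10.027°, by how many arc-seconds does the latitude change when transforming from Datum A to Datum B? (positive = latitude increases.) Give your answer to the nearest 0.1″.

On a sphere of radius R, 1 rad of latitude = R, so Δφ = ΔN / R = -175.7 / 6378000 = -2.7548e-05 rad = -5.682″.

Δφ = -5.7″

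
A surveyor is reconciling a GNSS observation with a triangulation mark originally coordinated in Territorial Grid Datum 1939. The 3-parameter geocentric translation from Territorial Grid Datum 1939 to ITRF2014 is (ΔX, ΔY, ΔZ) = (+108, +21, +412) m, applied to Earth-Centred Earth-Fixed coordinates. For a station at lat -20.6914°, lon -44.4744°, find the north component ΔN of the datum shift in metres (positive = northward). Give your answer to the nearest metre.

At φ = -20.6914°, λ = -44.4744°: sin φ = -0.353334, cos φ = 0.935497, sin λ = -0.700591, cos λ = 0.713564.
ΔN = −sin φ cos λ·ΔX − sin φ sin λ·ΔY + cos φ·ΔZ = −(-0.353334)(0.713564)(108) − (-0.353334)(-0.700591)(21) + (0.935497)(412) = 407.46 m.

ΔN = 407 m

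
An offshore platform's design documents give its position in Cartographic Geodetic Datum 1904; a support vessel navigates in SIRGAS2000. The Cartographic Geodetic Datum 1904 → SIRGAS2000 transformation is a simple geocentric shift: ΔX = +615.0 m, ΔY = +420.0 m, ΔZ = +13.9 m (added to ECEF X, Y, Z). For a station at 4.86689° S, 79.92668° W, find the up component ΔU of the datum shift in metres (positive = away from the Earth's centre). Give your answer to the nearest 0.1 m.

ΔU = -306.0 m

The local up (radial) axis is (cos φ cos λ, cos φ sin λ, sin φ), giving ΔU = 107.181 − 412.035 − 1.179 = -306.03 m.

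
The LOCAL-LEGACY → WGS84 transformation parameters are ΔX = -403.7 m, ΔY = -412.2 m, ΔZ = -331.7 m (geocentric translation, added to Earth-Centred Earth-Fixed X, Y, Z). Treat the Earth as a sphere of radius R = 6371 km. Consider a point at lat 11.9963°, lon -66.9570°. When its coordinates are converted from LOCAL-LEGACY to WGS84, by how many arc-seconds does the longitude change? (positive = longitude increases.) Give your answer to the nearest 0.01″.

Δλ = -17.64″

sin φ = 0.207849, cos φ = 0.978161, sin λ = -0.920211, cos λ = 0.391422.
East component: ΔE = −sin λ·ΔX + cos λ·ΔY = −(-0.920211)(-403.7) + (0.391422)(-412.2) = -532.83 m.
1° of latitude spans πR/180 = 111195 m; at latitude φ, 1° of longitude spans that × cos φ = 108766.5 m, so Δλ = -532.83 / 108766.5 × 3600 = -17.636″.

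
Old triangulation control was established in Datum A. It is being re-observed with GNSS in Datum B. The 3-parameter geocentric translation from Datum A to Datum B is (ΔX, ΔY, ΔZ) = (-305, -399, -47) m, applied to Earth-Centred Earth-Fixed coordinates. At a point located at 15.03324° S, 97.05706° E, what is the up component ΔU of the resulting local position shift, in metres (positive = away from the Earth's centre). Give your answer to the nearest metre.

At φ = -15.03324°, λ = 97.05706°: sin φ = -0.259379, cos φ = 0.965776, sin λ = 0.992424, cos λ = -0.122858.
ΔU = cos φ cos λ·ΔX + cos φ sin λ·ΔY + sin φ·ΔZ = (0.965776)(-0.122858)(-305) + (0.965776)(0.992424)(-399) + (-0.259379)(-47) = -334.05 m.

ΔU = -334 m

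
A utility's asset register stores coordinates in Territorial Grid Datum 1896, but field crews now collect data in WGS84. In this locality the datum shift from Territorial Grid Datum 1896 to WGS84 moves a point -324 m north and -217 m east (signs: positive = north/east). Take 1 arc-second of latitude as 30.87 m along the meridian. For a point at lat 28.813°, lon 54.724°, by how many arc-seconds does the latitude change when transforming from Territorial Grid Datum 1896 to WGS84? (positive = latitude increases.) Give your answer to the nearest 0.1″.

Δφ = -10.5″

1″ of latitude = 30.87 m, so Δφ = -324.0 / 30.87 = -10.496″.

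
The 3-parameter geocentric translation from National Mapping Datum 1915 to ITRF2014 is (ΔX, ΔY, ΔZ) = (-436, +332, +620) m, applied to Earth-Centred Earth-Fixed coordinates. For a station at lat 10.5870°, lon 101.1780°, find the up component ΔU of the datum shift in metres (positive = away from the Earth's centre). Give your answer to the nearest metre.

ΔU = 517 m

The local up (radial) axis is (cos φ cos λ, cos φ sin λ, sin φ), giving ΔU = 83.083 + 320.157 + 113.912 = 517.15 m.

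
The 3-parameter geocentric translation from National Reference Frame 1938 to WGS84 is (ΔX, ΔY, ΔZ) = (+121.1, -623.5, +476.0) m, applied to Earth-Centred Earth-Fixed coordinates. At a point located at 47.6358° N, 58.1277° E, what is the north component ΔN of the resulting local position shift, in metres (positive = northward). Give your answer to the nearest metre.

ΔN = 665 m

At φ = 47.6358°, λ = 58.1277°: sin φ = 0.738877, cos φ = 0.673841, sin λ = 0.849227, cos λ = 0.528028.
ΔN = −sin φ cos λ·ΔX − sin φ sin λ·ΔY + cos φ·ΔZ = −(0.738877)(0.528028)(121.1) − (0.738877)(0.849227)(-623.5) + (0.673841)(476.0) = 664.73 m.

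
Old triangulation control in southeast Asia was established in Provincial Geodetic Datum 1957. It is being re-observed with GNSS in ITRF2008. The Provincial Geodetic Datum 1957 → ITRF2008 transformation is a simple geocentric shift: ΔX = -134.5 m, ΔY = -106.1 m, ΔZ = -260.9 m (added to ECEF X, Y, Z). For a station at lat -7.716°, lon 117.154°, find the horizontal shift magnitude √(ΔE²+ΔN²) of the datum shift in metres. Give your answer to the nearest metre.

At φ = -7.716°, λ = 117.154°: sin φ = -0.134263, cos φ = 0.990946, sin λ = 0.889783, cos λ = -0.456384.
ΔE = −sin λ·ΔX + cos λ·ΔY = −(0.889783)·(-134.5) + (-0.456384)·(-106.1) = 168.10 m.
ΔN = −sin φ cos λ·ΔX − sin φ sin λ·ΔY + cos φ·ΔZ = −(-0.134263)(-0.456384)(-134.5) − (-0.134263)(0.889783)(-106.1) + (0.990946)(-260.9) = -262.97 m.
Horizontal magnitude = √(ΔE² + ΔN²) = √(168.10² + (-262.97)²) = 312.11 m.

312 m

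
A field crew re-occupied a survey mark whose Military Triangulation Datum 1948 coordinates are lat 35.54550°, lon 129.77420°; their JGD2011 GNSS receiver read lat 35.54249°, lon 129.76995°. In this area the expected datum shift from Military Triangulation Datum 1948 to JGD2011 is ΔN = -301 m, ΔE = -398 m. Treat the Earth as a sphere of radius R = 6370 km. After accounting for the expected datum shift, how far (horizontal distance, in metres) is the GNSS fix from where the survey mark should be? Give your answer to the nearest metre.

36 m

Observed coordinate differences: Δφ = -0.00301°, Δλ = -0.00425°.
Converting to metres (1° lat = 111177 m, cos φ = 0.813654): observed ΔN = -334.6 m, observed ΔE = -384.5 m.
Subtracting the expected shift leaves a residual of -334.6 − (-301) = -33.6 m north and -384.5 − (-398) = 13.5 m east.
Residual distance = √((-33.6)² + 13.5²) = 36.3 m.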